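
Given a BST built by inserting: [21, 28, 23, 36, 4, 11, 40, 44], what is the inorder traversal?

Tree insertion order: [21, 28, 23, 36, 4, 11, 40, 44]
Tree (level-order array): [21, 4, 28, None, 11, 23, 36, None, None, None, None, None, 40, None, 44]
Inorder traversal: [4, 11, 21, 23, 28, 36, 40, 44]


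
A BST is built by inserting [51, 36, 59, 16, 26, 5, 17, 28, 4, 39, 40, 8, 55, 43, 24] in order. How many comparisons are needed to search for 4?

Search path for 4: 51 -> 36 -> 16 -> 5 -> 4
Found: True
Comparisons: 5


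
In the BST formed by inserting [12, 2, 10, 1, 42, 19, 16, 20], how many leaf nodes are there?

Tree built from: [12, 2, 10, 1, 42, 19, 16, 20]
Tree (level-order array): [12, 2, 42, 1, 10, 19, None, None, None, None, None, 16, 20]
Rule: A leaf has 0 children.
Per-node child counts:
  node 12: 2 child(ren)
  node 2: 2 child(ren)
  node 1: 0 child(ren)
  node 10: 0 child(ren)
  node 42: 1 child(ren)
  node 19: 2 child(ren)
  node 16: 0 child(ren)
  node 20: 0 child(ren)
Matching nodes: [1, 10, 16, 20]
Count of leaf nodes: 4


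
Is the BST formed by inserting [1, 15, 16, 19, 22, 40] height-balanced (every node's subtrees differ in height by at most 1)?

Tree (level-order array): [1, None, 15, None, 16, None, 19, None, 22, None, 40]
Definition: a tree is height-balanced if, at every node, |h(left) - h(right)| <= 1 (empty subtree has height -1).
Bottom-up per-node check:
  node 40: h_left=-1, h_right=-1, diff=0 [OK], height=0
  node 22: h_left=-1, h_right=0, diff=1 [OK], height=1
  node 19: h_left=-1, h_right=1, diff=2 [FAIL (|-1-1|=2 > 1)], height=2
  node 16: h_left=-1, h_right=2, diff=3 [FAIL (|-1-2|=3 > 1)], height=3
  node 15: h_left=-1, h_right=3, diff=4 [FAIL (|-1-3|=4 > 1)], height=4
  node 1: h_left=-1, h_right=4, diff=5 [FAIL (|-1-4|=5 > 1)], height=5
Node 19 violates the condition: |-1 - 1| = 2 > 1.
Result: Not balanced


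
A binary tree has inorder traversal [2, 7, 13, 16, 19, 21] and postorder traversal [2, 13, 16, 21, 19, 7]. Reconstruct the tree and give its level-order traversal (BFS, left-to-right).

Inorder:   [2, 7, 13, 16, 19, 21]
Postorder: [2, 13, 16, 21, 19, 7]
Algorithm: postorder visits root last, so walk postorder right-to-left;
each value is the root of the current inorder slice — split it at that
value, recurse on the right subtree first, then the left.
Recursive splits:
  root=7; inorder splits into left=[2], right=[13, 16, 19, 21]
  root=19; inorder splits into left=[13, 16], right=[21]
  root=21; inorder splits into left=[], right=[]
  root=16; inorder splits into left=[13], right=[]
  root=13; inorder splits into left=[], right=[]
  root=2; inorder splits into left=[], right=[]
Reconstructed level-order: [7, 2, 19, 16, 21, 13]


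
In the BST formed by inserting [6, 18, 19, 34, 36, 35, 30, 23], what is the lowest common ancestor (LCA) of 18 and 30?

Tree insertion order: [6, 18, 19, 34, 36, 35, 30, 23]
Tree (level-order array): [6, None, 18, None, 19, None, 34, 30, 36, 23, None, 35]
In a BST, the LCA of p=18, q=30 is the first node v on the
root-to-leaf path with p <= v <= q (go left if both < v, right if both > v).
Walk from root:
  at 6: both 18 and 30 > 6, go right
  at 18: 18 <= 18 <= 30, this is the LCA
LCA = 18


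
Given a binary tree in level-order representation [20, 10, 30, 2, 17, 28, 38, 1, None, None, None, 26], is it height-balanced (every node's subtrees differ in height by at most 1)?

Tree (level-order array): [20, 10, 30, 2, 17, 28, 38, 1, None, None, None, 26]
Definition: a tree is height-balanced if, at every node, |h(left) - h(right)| <= 1 (empty subtree has height -1).
Bottom-up per-node check:
  node 1: h_left=-1, h_right=-1, diff=0 [OK], height=0
  node 2: h_left=0, h_right=-1, diff=1 [OK], height=1
  node 17: h_left=-1, h_right=-1, diff=0 [OK], height=0
  node 10: h_left=1, h_right=0, diff=1 [OK], height=2
  node 26: h_left=-1, h_right=-1, diff=0 [OK], height=0
  node 28: h_left=0, h_right=-1, diff=1 [OK], height=1
  node 38: h_left=-1, h_right=-1, diff=0 [OK], height=0
  node 30: h_left=1, h_right=0, diff=1 [OK], height=2
  node 20: h_left=2, h_right=2, diff=0 [OK], height=3
All nodes satisfy the balance condition.
Result: Balanced


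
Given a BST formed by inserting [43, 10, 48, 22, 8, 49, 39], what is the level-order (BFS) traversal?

Tree insertion order: [43, 10, 48, 22, 8, 49, 39]
Tree (level-order array): [43, 10, 48, 8, 22, None, 49, None, None, None, 39]
BFS from the root, enqueuing left then right child of each popped node:
  queue [43] -> pop 43, enqueue [10, 48], visited so far: [43]
  queue [10, 48] -> pop 10, enqueue [8, 22], visited so far: [43, 10]
  queue [48, 8, 22] -> pop 48, enqueue [49], visited so far: [43, 10, 48]
  queue [8, 22, 49] -> pop 8, enqueue [none], visited so far: [43, 10, 48, 8]
  queue [22, 49] -> pop 22, enqueue [39], visited so far: [43, 10, 48, 8, 22]
  queue [49, 39] -> pop 49, enqueue [none], visited so far: [43, 10, 48, 8, 22, 49]
  queue [39] -> pop 39, enqueue [none], visited so far: [43, 10, 48, 8, 22, 49, 39]
Result: [43, 10, 48, 8, 22, 49, 39]


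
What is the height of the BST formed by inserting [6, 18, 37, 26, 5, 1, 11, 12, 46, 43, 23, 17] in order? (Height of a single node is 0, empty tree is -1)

Insertion order: [6, 18, 37, 26, 5, 1, 11, 12, 46, 43, 23, 17]
Tree (level-order array): [6, 5, 18, 1, None, 11, 37, None, None, None, 12, 26, 46, None, 17, 23, None, 43]
Compute height bottom-up (empty subtree = -1):
  height(1) = 1 + max(-1, -1) = 0
  height(5) = 1 + max(0, -1) = 1
  height(17) = 1 + max(-1, -1) = 0
  height(12) = 1 + max(-1, 0) = 1
  height(11) = 1 + max(-1, 1) = 2
  height(23) = 1 + max(-1, -1) = 0
  height(26) = 1 + max(0, -1) = 1
  height(43) = 1 + max(-1, -1) = 0
  height(46) = 1 + max(0, -1) = 1
  height(37) = 1 + max(1, 1) = 2
  height(18) = 1 + max(2, 2) = 3
  height(6) = 1 + max(1, 3) = 4
Height = 4


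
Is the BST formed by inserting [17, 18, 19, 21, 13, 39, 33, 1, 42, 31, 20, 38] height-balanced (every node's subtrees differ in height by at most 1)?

Tree (level-order array): [17, 13, 18, 1, None, None, 19, None, None, None, 21, 20, 39, None, None, 33, 42, 31, 38]
Definition: a tree is height-balanced if, at every node, |h(left) - h(right)| <= 1 (empty subtree has height -1).
Bottom-up per-node check:
  node 1: h_left=-1, h_right=-1, diff=0 [OK], height=0
  node 13: h_left=0, h_right=-1, diff=1 [OK], height=1
  node 20: h_left=-1, h_right=-1, diff=0 [OK], height=0
  node 31: h_left=-1, h_right=-1, diff=0 [OK], height=0
  node 38: h_left=-1, h_right=-1, diff=0 [OK], height=0
  node 33: h_left=0, h_right=0, diff=0 [OK], height=1
  node 42: h_left=-1, h_right=-1, diff=0 [OK], height=0
  node 39: h_left=1, h_right=0, diff=1 [OK], height=2
  node 21: h_left=0, h_right=2, diff=2 [FAIL (|0-2|=2 > 1)], height=3
  node 19: h_left=-1, h_right=3, diff=4 [FAIL (|-1-3|=4 > 1)], height=4
  node 18: h_left=-1, h_right=4, diff=5 [FAIL (|-1-4|=5 > 1)], height=5
  node 17: h_left=1, h_right=5, diff=4 [FAIL (|1-5|=4 > 1)], height=6
Node 21 violates the condition: |0 - 2| = 2 > 1.
Result: Not balanced


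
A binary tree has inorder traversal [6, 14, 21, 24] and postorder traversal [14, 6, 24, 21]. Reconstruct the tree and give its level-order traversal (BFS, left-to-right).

Inorder:   [6, 14, 21, 24]
Postorder: [14, 6, 24, 21]
Algorithm: postorder visits root last, so walk postorder right-to-left;
each value is the root of the current inorder slice — split it at that
value, recurse on the right subtree first, then the left.
Recursive splits:
  root=21; inorder splits into left=[6, 14], right=[24]
  root=24; inorder splits into left=[], right=[]
  root=6; inorder splits into left=[], right=[14]
  root=14; inorder splits into left=[], right=[]
Reconstructed level-order: [21, 6, 24, 14]


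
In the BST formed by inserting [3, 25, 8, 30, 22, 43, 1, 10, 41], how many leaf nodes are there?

Tree built from: [3, 25, 8, 30, 22, 43, 1, 10, 41]
Tree (level-order array): [3, 1, 25, None, None, 8, 30, None, 22, None, 43, 10, None, 41]
Rule: A leaf has 0 children.
Per-node child counts:
  node 3: 2 child(ren)
  node 1: 0 child(ren)
  node 25: 2 child(ren)
  node 8: 1 child(ren)
  node 22: 1 child(ren)
  node 10: 0 child(ren)
  node 30: 1 child(ren)
  node 43: 1 child(ren)
  node 41: 0 child(ren)
Matching nodes: [1, 10, 41]
Count of leaf nodes: 3


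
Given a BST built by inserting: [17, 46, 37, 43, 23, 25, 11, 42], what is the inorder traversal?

Tree insertion order: [17, 46, 37, 43, 23, 25, 11, 42]
Tree (level-order array): [17, 11, 46, None, None, 37, None, 23, 43, None, 25, 42]
Inorder traversal: [11, 17, 23, 25, 37, 42, 43, 46]


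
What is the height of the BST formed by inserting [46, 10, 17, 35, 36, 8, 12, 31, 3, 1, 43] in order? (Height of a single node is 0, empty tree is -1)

Insertion order: [46, 10, 17, 35, 36, 8, 12, 31, 3, 1, 43]
Tree (level-order array): [46, 10, None, 8, 17, 3, None, 12, 35, 1, None, None, None, 31, 36, None, None, None, None, None, 43]
Compute height bottom-up (empty subtree = -1):
  height(1) = 1 + max(-1, -1) = 0
  height(3) = 1 + max(0, -1) = 1
  height(8) = 1 + max(1, -1) = 2
  height(12) = 1 + max(-1, -1) = 0
  height(31) = 1 + max(-1, -1) = 0
  height(43) = 1 + max(-1, -1) = 0
  height(36) = 1 + max(-1, 0) = 1
  height(35) = 1 + max(0, 1) = 2
  height(17) = 1 + max(0, 2) = 3
  height(10) = 1 + max(2, 3) = 4
  height(46) = 1 + max(4, -1) = 5
Height = 5


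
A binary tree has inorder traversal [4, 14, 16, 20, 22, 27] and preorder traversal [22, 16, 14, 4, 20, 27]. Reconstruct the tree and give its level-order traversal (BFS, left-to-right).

Inorder:  [4, 14, 16, 20, 22, 27]
Preorder: [22, 16, 14, 4, 20, 27]
Algorithm: preorder visits root first, so consume preorder in order;
for each root, split the current inorder slice at that value into
left-subtree inorder and right-subtree inorder, then recurse.
Recursive splits:
  root=22; inorder splits into left=[4, 14, 16, 20], right=[27]
  root=16; inorder splits into left=[4, 14], right=[20]
  root=14; inorder splits into left=[4], right=[]
  root=4; inorder splits into left=[], right=[]
  root=20; inorder splits into left=[], right=[]
  root=27; inorder splits into left=[], right=[]
Reconstructed level-order: [22, 16, 27, 14, 20, 4]


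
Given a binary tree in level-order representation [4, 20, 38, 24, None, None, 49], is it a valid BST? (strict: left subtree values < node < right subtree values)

Level-order array: [4, 20, 38, 24, None, None, 49]
Validate using subtree bounds (lo, hi): at each node, require lo < value < hi,
then recurse left with hi=value and right with lo=value.
Preorder trace (stopping at first violation):
  at node 4 with bounds (-inf, +inf): OK
  at node 20 with bounds (-inf, 4): VIOLATION
Node 20 violates its bound: not (-inf < 20 < 4).
Result: Not a valid BST


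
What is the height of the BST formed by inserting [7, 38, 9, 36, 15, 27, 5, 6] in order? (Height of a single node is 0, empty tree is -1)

Insertion order: [7, 38, 9, 36, 15, 27, 5, 6]
Tree (level-order array): [7, 5, 38, None, 6, 9, None, None, None, None, 36, 15, None, None, 27]
Compute height bottom-up (empty subtree = -1):
  height(6) = 1 + max(-1, -1) = 0
  height(5) = 1 + max(-1, 0) = 1
  height(27) = 1 + max(-1, -1) = 0
  height(15) = 1 + max(-1, 0) = 1
  height(36) = 1 + max(1, -1) = 2
  height(9) = 1 + max(-1, 2) = 3
  height(38) = 1 + max(3, -1) = 4
  height(7) = 1 + max(1, 4) = 5
Height = 5


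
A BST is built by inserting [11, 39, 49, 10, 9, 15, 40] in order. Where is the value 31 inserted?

Starting tree (level order): [11, 10, 39, 9, None, 15, 49, None, None, None, None, 40]
Insertion path: 11 -> 39 -> 15
Result: insert 31 as right child of 15
Final tree (level order): [11, 10, 39, 9, None, 15, 49, None, None, None, 31, 40]


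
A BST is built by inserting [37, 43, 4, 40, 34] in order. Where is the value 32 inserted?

Starting tree (level order): [37, 4, 43, None, 34, 40]
Insertion path: 37 -> 4 -> 34
Result: insert 32 as left child of 34
Final tree (level order): [37, 4, 43, None, 34, 40, None, 32]


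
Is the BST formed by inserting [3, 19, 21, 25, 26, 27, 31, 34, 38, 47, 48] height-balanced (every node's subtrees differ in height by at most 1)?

Tree (level-order array): [3, None, 19, None, 21, None, 25, None, 26, None, 27, None, 31, None, 34, None, 38, None, 47, None, 48]
Definition: a tree is height-balanced if, at every node, |h(left) - h(right)| <= 1 (empty subtree has height -1).
Bottom-up per-node check:
  node 48: h_left=-1, h_right=-1, diff=0 [OK], height=0
  node 47: h_left=-1, h_right=0, diff=1 [OK], height=1
  node 38: h_left=-1, h_right=1, diff=2 [FAIL (|-1-1|=2 > 1)], height=2
  node 34: h_left=-1, h_right=2, diff=3 [FAIL (|-1-2|=3 > 1)], height=3
  node 31: h_left=-1, h_right=3, diff=4 [FAIL (|-1-3|=4 > 1)], height=4
  node 27: h_left=-1, h_right=4, diff=5 [FAIL (|-1-4|=5 > 1)], height=5
  node 26: h_left=-1, h_right=5, diff=6 [FAIL (|-1-5|=6 > 1)], height=6
  node 25: h_left=-1, h_right=6, diff=7 [FAIL (|-1-6|=7 > 1)], height=7
  node 21: h_left=-1, h_right=7, diff=8 [FAIL (|-1-7|=8 > 1)], height=8
  node 19: h_left=-1, h_right=8, diff=9 [FAIL (|-1-8|=9 > 1)], height=9
  node 3: h_left=-1, h_right=9, diff=10 [FAIL (|-1-9|=10 > 1)], height=10
Node 38 violates the condition: |-1 - 1| = 2 > 1.
Result: Not balanced


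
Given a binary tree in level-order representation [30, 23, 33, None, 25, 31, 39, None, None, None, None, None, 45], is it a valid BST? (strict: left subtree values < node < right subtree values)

Level-order array: [30, 23, 33, None, 25, 31, 39, None, None, None, None, None, 45]
Validate using subtree bounds (lo, hi): at each node, require lo < value < hi,
then recurse left with hi=value and right with lo=value.
Preorder trace (stopping at first violation):
  at node 30 with bounds (-inf, +inf): OK
  at node 23 with bounds (-inf, 30): OK
  at node 25 with bounds (23, 30): OK
  at node 33 with bounds (30, +inf): OK
  at node 31 with bounds (30, 33): OK
  at node 39 with bounds (33, +inf): OK
  at node 45 with bounds (39, +inf): OK
No violation found at any node.
Result: Valid BST


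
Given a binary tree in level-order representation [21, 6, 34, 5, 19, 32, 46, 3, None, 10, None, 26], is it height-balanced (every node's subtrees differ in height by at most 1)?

Tree (level-order array): [21, 6, 34, 5, 19, 32, 46, 3, None, 10, None, 26]
Definition: a tree is height-balanced if, at every node, |h(left) - h(right)| <= 1 (empty subtree has height -1).
Bottom-up per-node check:
  node 3: h_left=-1, h_right=-1, diff=0 [OK], height=0
  node 5: h_left=0, h_right=-1, diff=1 [OK], height=1
  node 10: h_left=-1, h_right=-1, diff=0 [OK], height=0
  node 19: h_left=0, h_right=-1, diff=1 [OK], height=1
  node 6: h_left=1, h_right=1, diff=0 [OK], height=2
  node 26: h_left=-1, h_right=-1, diff=0 [OK], height=0
  node 32: h_left=0, h_right=-1, diff=1 [OK], height=1
  node 46: h_left=-1, h_right=-1, diff=0 [OK], height=0
  node 34: h_left=1, h_right=0, diff=1 [OK], height=2
  node 21: h_left=2, h_right=2, diff=0 [OK], height=3
All nodes satisfy the balance condition.
Result: Balanced


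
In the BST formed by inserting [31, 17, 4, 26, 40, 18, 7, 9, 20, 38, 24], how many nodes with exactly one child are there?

Tree built from: [31, 17, 4, 26, 40, 18, 7, 9, 20, 38, 24]
Tree (level-order array): [31, 17, 40, 4, 26, 38, None, None, 7, 18, None, None, None, None, 9, None, 20, None, None, None, 24]
Rule: These are nodes with exactly 1 non-null child.
Per-node child counts:
  node 31: 2 child(ren)
  node 17: 2 child(ren)
  node 4: 1 child(ren)
  node 7: 1 child(ren)
  node 9: 0 child(ren)
  node 26: 1 child(ren)
  node 18: 1 child(ren)
  node 20: 1 child(ren)
  node 24: 0 child(ren)
  node 40: 1 child(ren)
  node 38: 0 child(ren)
Matching nodes: [4, 7, 26, 18, 20, 40]
Count of nodes with exactly one child: 6


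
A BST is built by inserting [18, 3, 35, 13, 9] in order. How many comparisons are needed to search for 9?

Search path for 9: 18 -> 3 -> 13 -> 9
Found: True
Comparisons: 4


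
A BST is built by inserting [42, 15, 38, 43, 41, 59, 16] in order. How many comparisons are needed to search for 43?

Search path for 43: 42 -> 43
Found: True
Comparisons: 2


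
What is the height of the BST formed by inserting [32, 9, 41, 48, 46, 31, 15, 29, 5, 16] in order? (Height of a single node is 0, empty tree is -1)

Insertion order: [32, 9, 41, 48, 46, 31, 15, 29, 5, 16]
Tree (level-order array): [32, 9, 41, 5, 31, None, 48, None, None, 15, None, 46, None, None, 29, None, None, 16]
Compute height bottom-up (empty subtree = -1):
  height(5) = 1 + max(-1, -1) = 0
  height(16) = 1 + max(-1, -1) = 0
  height(29) = 1 + max(0, -1) = 1
  height(15) = 1 + max(-1, 1) = 2
  height(31) = 1 + max(2, -1) = 3
  height(9) = 1 + max(0, 3) = 4
  height(46) = 1 + max(-1, -1) = 0
  height(48) = 1 + max(0, -1) = 1
  height(41) = 1 + max(-1, 1) = 2
  height(32) = 1 + max(4, 2) = 5
Height = 5


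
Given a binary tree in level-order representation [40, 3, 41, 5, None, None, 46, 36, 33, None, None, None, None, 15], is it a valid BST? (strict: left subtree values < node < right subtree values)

Level-order array: [40, 3, 41, 5, None, None, 46, 36, 33, None, None, None, None, 15]
Validate using subtree bounds (lo, hi): at each node, require lo < value < hi,
then recurse left with hi=value and right with lo=value.
Preorder trace (stopping at first violation):
  at node 40 with bounds (-inf, +inf): OK
  at node 3 with bounds (-inf, 40): OK
  at node 5 with bounds (-inf, 3): VIOLATION
Node 5 violates its bound: not (-inf < 5 < 3).
Result: Not a valid BST


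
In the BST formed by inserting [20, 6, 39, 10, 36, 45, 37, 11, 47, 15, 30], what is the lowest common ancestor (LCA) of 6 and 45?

Tree insertion order: [20, 6, 39, 10, 36, 45, 37, 11, 47, 15, 30]
Tree (level-order array): [20, 6, 39, None, 10, 36, 45, None, 11, 30, 37, None, 47, None, 15]
In a BST, the LCA of p=6, q=45 is the first node v on the
root-to-leaf path with p <= v <= q (go left if both < v, right if both > v).
Walk from root:
  at 20: 6 <= 20 <= 45, this is the LCA
LCA = 20


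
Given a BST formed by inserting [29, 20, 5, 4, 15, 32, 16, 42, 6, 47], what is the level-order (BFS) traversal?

Tree insertion order: [29, 20, 5, 4, 15, 32, 16, 42, 6, 47]
Tree (level-order array): [29, 20, 32, 5, None, None, 42, 4, 15, None, 47, None, None, 6, 16]
BFS from the root, enqueuing left then right child of each popped node:
  queue [29] -> pop 29, enqueue [20, 32], visited so far: [29]
  queue [20, 32] -> pop 20, enqueue [5], visited so far: [29, 20]
  queue [32, 5] -> pop 32, enqueue [42], visited so far: [29, 20, 32]
  queue [5, 42] -> pop 5, enqueue [4, 15], visited so far: [29, 20, 32, 5]
  queue [42, 4, 15] -> pop 42, enqueue [47], visited so far: [29, 20, 32, 5, 42]
  queue [4, 15, 47] -> pop 4, enqueue [none], visited so far: [29, 20, 32, 5, 42, 4]
  queue [15, 47] -> pop 15, enqueue [6, 16], visited so far: [29, 20, 32, 5, 42, 4, 15]
  queue [47, 6, 16] -> pop 47, enqueue [none], visited so far: [29, 20, 32, 5, 42, 4, 15, 47]
  queue [6, 16] -> pop 6, enqueue [none], visited so far: [29, 20, 32, 5, 42, 4, 15, 47, 6]
  queue [16] -> pop 16, enqueue [none], visited so far: [29, 20, 32, 5, 42, 4, 15, 47, 6, 16]
Result: [29, 20, 32, 5, 42, 4, 15, 47, 6, 16]


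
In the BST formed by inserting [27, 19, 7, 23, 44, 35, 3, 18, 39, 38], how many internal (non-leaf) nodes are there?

Tree built from: [27, 19, 7, 23, 44, 35, 3, 18, 39, 38]
Tree (level-order array): [27, 19, 44, 7, 23, 35, None, 3, 18, None, None, None, 39, None, None, None, None, 38]
Rule: An internal node has at least one child.
Per-node child counts:
  node 27: 2 child(ren)
  node 19: 2 child(ren)
  node 7: 2 child(ren)
  node 3: 0 child(ren)
  node 18: 0 child(ren)
  node 23: 0 child(ren)
  node 44: 1 child(ren)
  node 35: 1 child(ren)
  node 39: 1 child(ren)
  node 38: 0 child(ren)
Matching nodes: [27, 19, 7, 44, 35, 39]
Count of internal (non-leaf) nodes: 6


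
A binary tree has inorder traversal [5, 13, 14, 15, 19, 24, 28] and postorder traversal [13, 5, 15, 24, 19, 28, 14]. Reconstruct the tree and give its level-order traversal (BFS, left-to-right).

Inorder:   [5, 13, 14, 15, 19, 24, 28]
Postorder: [13, 5, 15, 24, 19, 28, 14]
Algorithm: postorder visits root last, so walk postorder right-to-left;
each value is the root of the current inorder slice — split it at that
value, recurse on the right subtree first, then the left.
Recursive splits:
  root=14; inorder splits into left=[5, 13], right=[15, 19, 24, 28]
  root=28; inorder splits into left=[15, 19, 24], right=[]
  root=19; inorder splits into left=[15], right=[24]
  root=24; inorder splits into left=[], right=[]
  root=15; inorder splits into left=[], right=[]
  root=5; inorder splits into left=[], right=[13]
  root=13; inorder splits into left=[], right=[]
Reconstructed level-order: [14, 5, 28, 13, 19, 15, 24]


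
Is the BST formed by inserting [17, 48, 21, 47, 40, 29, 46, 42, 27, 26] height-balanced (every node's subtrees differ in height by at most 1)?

Tree (level-order array): [17, None, 48, 21, None, None, 47, 40, None, 29, 46, 27, None, 42, None, 26]
Definition: a tree is height-balanced if, at every node, |h(left) - h(right)| <= 1 (empty subtree has height -1).
Bottom-up per-node check:
  node 26: h_left=-1, h_right=-1, diff=0 [OK], height=0
  node 27: h_left=0, h_right=-1, diff=1 [OK], height=1
  node 29: h_left=1, h_right=-1, diff=2 [FAIL (|1--1|=2 > 1)], height=2
  node 42: h_left=-1, h_right=-1, diff=0 [OK], height=0
  node 46: h_left=0, h_right=-1, diff=1 [OK], height=1
  node 40: h_left=2, h_right=1, diff=1 [OK], height=3
  node 47: h_left=3, h_right=-1, diff=4 [FAIL (|3--1|=4 > 1)], height=4
  node 21: h_left=-1, h_right=4, diff=5 [FAIL (|-1-4|=5 > 1)], height=5
  node 48: h_left=5, h_right=-1, diff=6 [FAIL (|5--1|=6 > 1)], height=6
  node 17: h_left=-1, h_right=6, diff=7 [FAIL (|-1-6|=7 > 1)], height=7
Node 29 violates the condition: |1 - -1| = 2 > 1.
Result: Not balanced


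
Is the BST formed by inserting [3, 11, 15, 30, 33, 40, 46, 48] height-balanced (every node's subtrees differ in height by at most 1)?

Tree (level-order array): [3, None, 11, None, 15, None, 30, None, 33, None, 40, None, 46, None, 48]
Definition: a tree is height-balanced if, at every node, |h(left) - h(right)| <= 1 (empty subtree has height -1).
Bottom-up per-node check:
  node 48: h_left=-1, h_right=-1, diff=0 [OK], height=0
  node 46: h_left=-1, h_right=0, diff=1 [OK], height=1
  node 40: h_left=-1, h_right=1, diff=2 [FAIL (|-1-1|=2 > 1)], height=2
  node 33: h_left=-1, h_right=2, diff=3 [FAIL (|-1-2|=3 > 1)], height=3
  node 30: h_left=-1, h_right=3, diff=4 [FAIL (|-1-3|=4 > 1)], height=4
  node 15: h_left=-1, h_right=4, diff=5 [FAIL (|-1-4|=5 > 1)], height=5
  node 11: h_left=-1, h_right=5, diff=6 [FAIL (|-1-5|=6 > 1)], height=6
  node 3: h_left=-1, h_right=6, diff=7 [FAIL (|-1-6|=7 > 1)], height=7
Node 40 violates the condition: |-1 - 1| = 2 > 1.
Result: Not balanced


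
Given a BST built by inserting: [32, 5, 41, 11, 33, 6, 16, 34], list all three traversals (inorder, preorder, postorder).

Tree insertion order: [32, 5, 41, 11, 33, 6, 16, 34]
Tree (level-order array): [32, 5, 41, None, 11, 33, None, 6, 16, None, 34]
Inorder (L, root, R): [5, 6, 11, 16, 32, 33, 34, 41]
Preorder (root, L, R): [32, 5, 11, 6, 16, 41, 33, 34]
Postorder (L, R, root): [6, 16, 11, 5, 34, 33, 41, 32]


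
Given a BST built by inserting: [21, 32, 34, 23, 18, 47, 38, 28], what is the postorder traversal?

Tree insertion order: [21, 32, 34, 23, 18, 47, 38, 28]
Tree (level-order array): [21, 18, 32, None, None, 23, 34, None, 28, None, 47, None, None, 38]
Postorder traversal: [18, 28, 23, 38, 47, 34, 32, 21]


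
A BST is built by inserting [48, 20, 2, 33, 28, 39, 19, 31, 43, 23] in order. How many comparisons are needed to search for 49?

Search path for 49: 48
Found: False
Comparisons: 1


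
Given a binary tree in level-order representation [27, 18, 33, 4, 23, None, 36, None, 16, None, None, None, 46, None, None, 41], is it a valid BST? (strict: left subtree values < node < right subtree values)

Level-order array: [27, 18, 33, 4, 23, None, 36, None, 16, None, None, None, 46, None, None, 41]
Validate using subtree bounds (lo, hi): at each node, require lo < value < hi,
then recurse left with hi=value and right with lo=value.
Preorder trace (stopping at first violation):
  at node 27 with bounds (-inf, +inf): OK
  at node 18 with bounds (-inf, 27): OK
  at node 4 with bounds (-inf, 18): OK
  at node 16 with bounds (4, 18): OK
  at node 23 with bounds (18, 27): OK
  at node 33 with bounds (27, +inf): OK
  at node 36 with bounds (33, +inf): OK
  at node 46 with bounds (36, +inf): OK
  at node 41 with bounds (36, 46): OK
No violation found at any node.
Result: Valid BST


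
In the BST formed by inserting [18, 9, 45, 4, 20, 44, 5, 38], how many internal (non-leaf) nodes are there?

Tree built from: [18, 9, 45, 4, 20, 44, 5, 38]
Tree (level-order array): [18, 9, 45, 4, None, 20, None, None, 5, None, 44, None, None, 38]
Rule: An internal node has at least one child.
Per-node child counts:
  node 18: 2 child(ren)
  node 9: 1 child(ren)
  node 4: 1 child(ren)
  node 5: 0 child(ren)
  node 45: 1 child(ren)
  node 20: 1 child(ren)
  node 44: 1 child(ren)
  node 38: 0 child(ren)
Matching nodes: [18, 9, 4, 45, 20, 44]
Count of internal (non-leaf) nodes: 6


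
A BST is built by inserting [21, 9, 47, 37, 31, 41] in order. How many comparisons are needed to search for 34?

Search path for 34: 21 -> 47 -> 37 -> 31
Found: False
Comparisons: 4


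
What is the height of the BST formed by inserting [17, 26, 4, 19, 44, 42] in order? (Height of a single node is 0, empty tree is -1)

Insertion order: [17, 26, 4, 19, 44, 42]
Tree (level-order array): [17, 4, 26, None, None, 19, 44, None, None, 42]
Compute height bottom-up (empty subtree = -1):
  height(4) = 1 + max(-1, -1) = 0
  height(19) = 1 + max(-1, -1) = 0
  height(42) = 1 + max(-1, -1) = 0
  height(44) = 1 + max(0, -1) = 1
  height(26) = 1 + max(0, 1) = 2
  height(17) = 1 + max(0, 2) = 3
Height = 3


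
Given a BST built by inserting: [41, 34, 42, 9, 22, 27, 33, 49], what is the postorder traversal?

Tree insertion order: [41, 34, 42, 9, 22, 27, 33, 49]
Tree (level-order array): [41, 34, 42, 9, None, None, 49, None, 22, None, None, None, 27, None, 33]
Postorder traversal: [33, 27, 22, 9, 34, 49, 42, 41]


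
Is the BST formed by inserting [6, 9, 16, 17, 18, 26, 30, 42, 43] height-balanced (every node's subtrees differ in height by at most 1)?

Tree (level-order array): [6, None, 9, None, 16, None, 17, None, 18, None, 26, None, 30, None, 42, None, 43]
Definition: a tree is height-balanced if, at every node, |h(left) - h(right)| <= 1 (empty subtree has height -1).
Bottom-up per-node check:
  node 43: h_left=-1, h_right=-1, diff=0 [OK], height=0
  node 42: h_left=-1, h_right=0, diff=1 [OK], height=1
  node 30: h_left=-1, h_right=1, diff=2 [FAIL (|-1-1|=2 > 1)], height=2
  node 26: h_left=-1, h_right=2, diff=3 [FAIL (|-1-2|=3 > 1)], height=3
  node 18: h_left=-1, h_right=3, diff=4 [FAIL (|-1-3|=4 > 1)], height=4
  node 17: h_left=-1, h_right=4, diff=5 [FAIL (|-1-4|=5 > 1)], height=5
  node 16: h_left=-1, h_right=5, diff=6 [FAIL (|-1-5|=6 > 1)], height=6
  node 9: h_left=-1, h_right=6, diff=7 [FAIL (|-1-6|=7 > 1)], height=7
  node 6: h_left=-1, h_right=7, diff=8 [FAIL (|-1-7|=8 > 1)], height=8
Node 30 violates the condition: |-1 - 1| = 2 > 1.
Result: Not balanced


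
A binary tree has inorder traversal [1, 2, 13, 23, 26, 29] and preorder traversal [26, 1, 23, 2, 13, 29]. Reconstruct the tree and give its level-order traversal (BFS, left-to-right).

Inorder:  [1, 2, 13, 23, 26, 29]
Preorder: [26, 1, 23, 2, 13, 29]
Algorithm: preorder visits root first, so consume preorder in order;
for each root, split the current inorder slice at that value into
left-subtree inorder and right-subtree inorder, then recurse.
Recursive splits:
  root=26; inorder splits into left=[1, 2, 13, 23], right=[29]
  root=1; inorder splits into left=[], right=[2, 13, 23]
  root=23; inorder splits into left=[2, 13], right=[]
  root=2; inorder splits into left=[], right=[13]
  root=13; inorder splits into left=[], right=[]
  root=29; inorder splits into left=[], right=[]
Reconstructed level-order: [26, 1, 29, 23, 2, 13]


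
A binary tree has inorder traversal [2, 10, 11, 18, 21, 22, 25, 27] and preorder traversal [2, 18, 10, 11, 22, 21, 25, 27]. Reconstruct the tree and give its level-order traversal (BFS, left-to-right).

Inorder:  [2, 10, 11, 18, 21, 22, 25, 27]
Preorder: [2, 18, 10, 11, 22, 21, 25, 27]
Algorithm: preorder visits root first, so consume preorder in order;
for each root, split the current inorder slice at that value into
left-subtree inorder and right-subtree inorder, then recurse.
Recursive splits:
  root=2; inorder splits into left=[], right=[10, 11, 18, 21, 22, 25, 27]
  root=18; inorder splits into left=[10, 11], right=[21, 22, 25, 27]
  root=10; inorder splits into left=[], right=[11]
  root=11; inorder splits into left=[], right=[]
  root=22; inorder splits into left=[21], right=[25, 27]
  root=21; inorder splits into left=[], right=[]
  root=25; inorder splits into left=[], right=[27]
  root=27; inorder splits into left=[], right=[]
Reconstructed level-order: [2, 18, 10, 22, 11, 21, 25, 27]


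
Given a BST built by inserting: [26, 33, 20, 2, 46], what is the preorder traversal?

Tree insertion order: [26, 33, 20, 2, 46]
Tree (level-order array): [26, 20, 33, 2, None, None, 46]
Preorder traversal: [26, 20, 2, 33, 46]


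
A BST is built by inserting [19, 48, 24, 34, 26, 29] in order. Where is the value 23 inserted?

Starting tree (level order): [19, None, 48, 24, None, None, 34, 26, None, None, 29]
Insertion path: 19 -> 48 -> 24
Result: insert 23 as left child of 24
Final tree (level order): [19, None, 48, 24, None, 23, 34, None, None, 26, None, None, 29]


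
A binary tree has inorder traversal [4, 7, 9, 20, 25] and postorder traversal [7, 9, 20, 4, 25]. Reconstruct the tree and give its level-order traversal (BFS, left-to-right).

Inorder:   [4, 7, 9, 20, 25]
Postorder: [7, 9, 20, 4, 25]
Algorithm: postorder visits root last, so walk postorder right-to-left;
each value is the root of the current inorder slice — split it at that
value, recurse on the right subtree first, then the left.
Recursive splits:
  root=25; inorder splits into left=[4, 7, 9, 20], right=[]
  root=4; inorder splits into left=[], right=[7, 9, 20]
  root=20; inorder splits into left=[7, 9], right=[]
  root=9; inorder splits into left=[7], right=[]
  root=7; inorder splits into left=[], right=[]
Reconstructed level-order: [25, 4, 20, 9, 7]


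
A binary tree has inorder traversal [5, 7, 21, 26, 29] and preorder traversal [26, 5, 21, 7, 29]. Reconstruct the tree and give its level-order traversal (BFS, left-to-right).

Inorder:  [5, 7, 21, 26, 29]
Preorder: [26, 5, 21, 7, 29]
Algorithm: preorder visits root first, so consume preorder in order;
for each root, split the current inorder slice at that value into
left-subtree inorder and right-subtree inorder, then recurse.
Recursive splits:
  root=26; inorder splits into left=[5, 7, 21], right=[29]
  root=5; inorder splits into left=[], right=[7, 21]
  root=21; inorder splits into left=[7], right=[]
  root=7; inorder splits into left=[], right=[]
  root=29; inorder splits into left=[], right=[]
Reconstructed level-order: [26, 5, 29, 21, 7]


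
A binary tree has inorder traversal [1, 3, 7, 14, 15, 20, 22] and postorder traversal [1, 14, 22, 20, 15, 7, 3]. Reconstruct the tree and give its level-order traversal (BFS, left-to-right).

Inorder:   [1, 3, 7, 14, 15, 20, 22]
Postorder: [1, 14, 22, 20, 15, 7, 3]
Algorithm: postorder visits root last, so walk postorder right-to-left;
each value is the root of the current inorder slice — split it at that
value, recurse on the right subtree first, then the left.
Recursive splits:
  root=3; inorder splits into left=[1], right=[7, 14, 15, 20, 22]
  root=7; inorder splits into left=[], right=[14, 15, 20, 22]
  root=15; inorder splits into left=[14], right=[20, 22]
  root=20; inorder splits into left=[], right=[22]
  root=22; inorder splits into left=[], right=[]
  root=14; inorder splits into left=[], right=[]
  root=1; inorder splits into left=[], right=[]
Reconstructed level-order: [3, 1, 7, 15, 14, 20, 22]


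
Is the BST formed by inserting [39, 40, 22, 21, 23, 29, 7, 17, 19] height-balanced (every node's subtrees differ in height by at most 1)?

Tree (level-order array): [39, 22, 40, 21, 23, None, None, 7, None, None, 29, None, 17, None, None, None, 19]
Definition: a tree is height-balanced if, at every node, |h(left) - h(right)| <= 1 (empty subtree has height -1).
Bottom-up per-node check:
  node 19: h_left=-1, h_right=-1, diff=0 [OK], height=0
  node 17: h_left=-1, h_right=0, diff=1 [OK], height=1
  node 7: h_left=-1, h_right=1, diff=2 [FAIL (|-1-1|=2 > 1)], height=2
  node 21: h_left=2, h_right=-1, diff=3 [FAIL (|2--1|=3 > 1)], height=3
  node 29: h_left=-1, h_right=-1, diff=0 [OK], height=0
  node 23: h_left=-1, h_right=0, diff=1 [OK], height=1
  node 22: h_left=3, h_right=1, diff=2 [FAIL (|3-1|=2 > 1)], height=4
  node 40: h_left=-1, h_right=-1, diff=0 [OK], height=0
  node 39: h_left=4, h_right=0, diff=4 [FAIL (|4-0|=4 > 1)], height=5
Node 7 violates the condition: |-1 - 1| = 2 > 1.
Result: Not balanced


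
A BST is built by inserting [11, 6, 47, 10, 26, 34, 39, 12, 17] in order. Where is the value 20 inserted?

Starting tree (level order): [11, 6, 47, None, 10, 26, None, None, None, 12, 34, None, 17, None, 39]
Insertion path: 11 -> 47 -> 26 -> 12 -> 17
Result: insert 20 as right child of 17
Final tree (level order): [11, 6, 47, None, 10, 26, None, None, None, 12, 34, None, 17, None, 39, None, 20]


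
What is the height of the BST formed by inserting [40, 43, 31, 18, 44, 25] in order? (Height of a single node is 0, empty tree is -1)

Insertion order: [40, 43, 31, 18, 44, 25]
Tree (level-order array): [40, 31, 43, 18, None, None, 44, None, 25]
Compute height bottom-up (empty subtree = -1):
  height(25) = 1 + max(-1, -1) = 0
  height(18) = 1 + max(-1, 0) = 1
  height(31) = 1 + max(1, -1) = 2
  height(44) = 1 + max(-1, -1) = 0
  height(43) = 1 + max(-1, 0) = 1
  height(40) = 1 + max(2, 1) = 3
Height = 3


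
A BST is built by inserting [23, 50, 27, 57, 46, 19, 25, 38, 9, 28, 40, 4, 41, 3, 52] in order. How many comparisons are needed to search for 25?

Search path for 25: 23 -> 50 -> 27 -> 25
Found: True
Comparisons: 4


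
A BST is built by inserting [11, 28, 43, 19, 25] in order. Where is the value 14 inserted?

Starting tree (level order): [11, None, 28, 19, 43, None, 25]
Insertion path: 11 -> 28 -> 19
Result: insert 14 as left child of 19
Final tree (level order): [11, None, 28, 19, 43, 14, 25]


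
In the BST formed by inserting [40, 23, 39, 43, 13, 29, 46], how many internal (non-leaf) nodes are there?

Tree built from: [40, 23, 39, 43, 13, 29, 46]
Tree (level-order array): [40, 23, 43, 13, 39, None, 46, None, None, 29]
Rule: An internal node has at least one child.
Per-node child counts:
  node 40: 2 child(ren)
  node 23: 2 child(ren)
  node 13: 0 child(ren)
  node 39: 1 child(ren)
  node 29: 0 child(ren)
  node 43: 1 child(ren)
  node 46: 0 child(ren)
Matching nodes: [40, 23, 39, 43]
Count of internal (non-leaf) nodes: 4


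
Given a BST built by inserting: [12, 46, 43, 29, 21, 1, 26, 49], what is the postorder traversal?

Tree insertion order: [12, 46, 43, 29, 21, 1, 26, 49]
Tree (level-order array): [12, 1, 46, None, None, 43, 49, 29, None, None, None, 21, None, None, 26]
Postorder traversal: [1, 26, 21, 29, 43, 49, 46, 12]


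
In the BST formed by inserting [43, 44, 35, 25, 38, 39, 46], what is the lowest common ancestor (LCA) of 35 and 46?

Tree insertion order: [43, 44, 35, 25, 38, 39, 46]
Tree (level-order array): [43, 35, 44, 25, 38, None, 46, None, None, None, 39]
In a BST, the LCA of p=35, q=46 is the first node v on the
root-to-leaf path with p <= v <= q (go left if both < v, right if both > v).
Walk from root:
  at 43: 35 <= 43 <= 46, this is the LCA
LCA = 43


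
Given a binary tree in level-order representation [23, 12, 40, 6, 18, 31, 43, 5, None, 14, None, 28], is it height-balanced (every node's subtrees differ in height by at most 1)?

Tree (level-order array): [23, 12, 40, 6, 18, 31, 43, 5, None, 14, None, 28]
Definition: a tree is height-balanced if, at every node, |h(left) - h(right)| <= 1 (empty subtree has height -1).
Bottom-up per-node check:
  node 5: h_left=-1, h_right=-1, diff=0 [OK], height=0
  node 6: h_left=0, h_right=-1, diff=1 [OK], height=1
  node 14: h_left=-1, h_right=-1, diff=0 [OK], height=0
  node 18: h_left=0, h_right=-1, diff=1 [OK], height=1
  node 12: h_left=1, h_right=1, diff=0 [OK], height=2
  node 28: h_left=-1, h_right=-1, diff=0 [OK], height=0
  node 31: h_left=0, h_right=-1, diff=1 [OK], height=1
  node 43: h_left=-1, h_right=-1, diff=0 [OK], height=0
  node 40: h_left=1, h_right=0, diff=1 [OK], height=2
  node 23: h_left=2, h_right=2, diff=0 [OK], height=3
All nodes satisfy the balance condition.
Result: Balanced


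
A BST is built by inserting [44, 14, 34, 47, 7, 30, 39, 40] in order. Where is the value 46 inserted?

Starting tree (level order): [44, 14, 47, 7, 34, None, None, None, None, 30, 39, None, None, None, 40]
Insertion path: 44 -> 47
Result: insert 46 as left child of 47
Final tree (level order): [44, 14, 47, 7, 34, 46, None, None, None, 30, 39, None, None, None, None, None, 40]


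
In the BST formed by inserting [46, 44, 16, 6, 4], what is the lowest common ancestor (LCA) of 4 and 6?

Tree insertion order: [46, 44, 16, 6, 4]
Tree (level-order array): [46, 44, None, 16, None, 6, None, 4]
In a BST, the LCA of p=4, q=6 is the first node v on the
root-to-leaf path with p <= v <= q (go left if both < v, right if both > v).
Walk from root:
  at 46: both 4 and 6 < 46, go left
  at 44: both 4 and 6 < 44, go left
  at 16: both 4 and 6 < 16, go left
  at 6: 4 <= 6 <= 6, this is the LCA
LCA = 6


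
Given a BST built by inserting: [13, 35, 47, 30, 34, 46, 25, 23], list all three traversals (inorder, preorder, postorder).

Tree insertion order: [13, 35, 47, 30, 34, 46, 25, 23]
Tree (level-order array): [13, None, 35, 30, 47, 25, 34, 46, None, 23]
Inorder (L, root, R): [13, 23, 25, 30, 34, 35, 46, 47]
Preorder (root, L, R): [13, 35, 30, 25, 23, 34, 47, 46]
Postorder (L, R, root): [23, 25, 34, 30, 46, 47, 35, 13]


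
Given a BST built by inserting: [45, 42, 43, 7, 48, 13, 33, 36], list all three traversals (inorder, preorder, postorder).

Tree insertion order: [45, 42, 43, 7, 48, 13, 33, 36]
Tree (level-order array): [45, 42, 48, 7, 43, None, None, None, 13, None, None, None, 33, None, 36]
Inorder (L, root, R): [7, 13, 33, 36, 42, 43, 45, 48]
Preorder (root, L, R): [45, 42, 7, 13, 33, 36, 43, 48]
Postorder (L, R, root): [36, 33, 13, 7, 43, 42, 48, 45]


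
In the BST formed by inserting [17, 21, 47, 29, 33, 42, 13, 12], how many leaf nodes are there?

Tree built from: [17, 21, 47, 29, 33, 42, 13, 12]
Tree (level-order array): [17, 13, 21, 12, None, None, 47, None, None, 29, None, None, 33, None, 42]
Rule: A leaf has 0 children.
Per-node child counts:
  node 17: 2 child(ren)
  node 13: 1 child(ren)
  node 12: 0 child(ren)
  node 21: 1 child(ren)
  node 47: 1 child(ren)
  node 29: 1 child(ren)
  node 33: 1 child(ren)
  node 42: 0 child(ren)
Matching nodes: [12, 42]
Count of leaf nodes: 2


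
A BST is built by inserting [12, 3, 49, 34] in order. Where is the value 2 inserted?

Starting tree (level order): [12, 3, 49, None, None, 34]
Insertion path: 12 -> 3
Result: insert 2 as left child of 3
Final tree (level order): [12, 3, 49, 2, None, 34]


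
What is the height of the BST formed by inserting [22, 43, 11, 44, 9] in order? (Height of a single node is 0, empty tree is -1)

Insertion order: [22, 43, 11, 44, 9]
Tree (level-order array): [22, 11, 43, 9, None, None, 44]
Compute height bottom-up (empty subtree = -1):
  height(9) = 1 + max(-1, -1) = 0
  height(11) = 1 + max(0, -1) = 1
  height(44) = 1 + max(-1, -1) = 0
  height(43) = 1 + max(-1, 0) = 1
  height(22) = 1 + max(1, 1) = 2
Height = 2
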